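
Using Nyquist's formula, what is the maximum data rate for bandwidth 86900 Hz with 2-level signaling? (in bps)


Rate = 2 * B * log2(M) = 2 * 86900 * 1.0 = 173800.0

173800.0 bps


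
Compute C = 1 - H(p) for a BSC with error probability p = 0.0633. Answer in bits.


H(p) = -p*log2(p) - (1-p)*log2(1-p) = -0.0633*log2(0.0633) - 0.9367*log2(0.9367) = 0.252038 + 0.088369 = 0.3404. C = 1 - H(p) = 1 - 0.3404 = 0.6596

0.6596 bits


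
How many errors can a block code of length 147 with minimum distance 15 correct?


Correction capability = floor((d-1)/2) = floor((15-1)/2) = 7

7 errors


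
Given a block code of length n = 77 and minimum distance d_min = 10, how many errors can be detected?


Detection capability = d_min - 1 = 10 - 1 = 9

9 errors


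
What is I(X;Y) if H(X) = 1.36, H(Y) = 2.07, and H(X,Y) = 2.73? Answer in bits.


I(X;Y) = H(X) + H(Y) - H(X,Y) = 1.36 + 2.07 - 2.73 = 0.7

0.7 bits


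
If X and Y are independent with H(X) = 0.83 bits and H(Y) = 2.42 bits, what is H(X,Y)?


For independent variables, H(X,Y) = H(X) + H(Y) = 0.83 + 2.42 = 3.25

3.25 bits


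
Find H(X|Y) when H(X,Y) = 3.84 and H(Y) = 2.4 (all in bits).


H(X|Y) = H(X,Y) - H(Y) = 3.84 - 2.4 = 1.44

1.44 bits


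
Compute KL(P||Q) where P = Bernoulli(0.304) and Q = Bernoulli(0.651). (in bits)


KL = p*log2(p/q) + (1-p)*log2((1-p)/(1-q)) = 0.304*log2(0.304/0.651) + 0.696*log2(0.696/0.349) = 0.3591

0.3591 bits


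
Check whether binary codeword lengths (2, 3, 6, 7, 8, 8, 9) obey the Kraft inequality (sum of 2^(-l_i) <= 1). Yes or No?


Kraft sum = sum(2^(-l_i)) = 0.4082, need <= 1. Result: satisfied (a binary prefix-free code with these lengths exists)

Yes


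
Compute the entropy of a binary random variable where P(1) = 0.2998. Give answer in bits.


H = -p*log2(p) - (1-p)*log2(1-p). -0.2998*log2(0.2998) = 0.521031; -0.7002*log2(0.7002) = 0.360016. H = 0.521031 + 0.360016 = 0.881

0.881 bits


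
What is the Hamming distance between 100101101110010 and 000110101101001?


Count differing positions: ^ . . . ^ ^ . . . . ^ ^ . ^ ^ = 7 differences

7


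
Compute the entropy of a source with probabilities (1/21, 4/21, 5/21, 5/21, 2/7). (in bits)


H = -sum(p_i * log2(p_i)). Terms: -(1/21)*log2(1/21) = 0.209158; -(4/21)*log2(4/21) = 0.455680; -(5/21)*log2(5/21) = 0.492950; -(5/21)*log2(5/21) = 0.492950; -(2/7)*log2(2/7) = 0.516387. H = 0.209158 + 0.455680 + 0.492950 + 0.492950 + 0.516387 = 2.1671

2.1671 bits


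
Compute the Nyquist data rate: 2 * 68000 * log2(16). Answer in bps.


Rate = 2 * B * log2(M) = 2 * 68000 * 4.0 = 544000.0

544000.0 bps


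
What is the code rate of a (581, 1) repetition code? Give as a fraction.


Rate = k/n = 1/581

1/581


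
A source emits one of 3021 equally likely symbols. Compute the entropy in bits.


H = log2(n) = log2(3021) = 11.5608

11.5608 bits


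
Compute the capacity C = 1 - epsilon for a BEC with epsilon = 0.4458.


C = 1 - epsilon = 1 - 0.4458 = 0.5542

0.5542 bits


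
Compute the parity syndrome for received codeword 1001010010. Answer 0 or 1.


Syndrome = XOR of all bits = 1 XOR 0 XOR 0 XOR 1 XOR 0 XOR 1 XOR 0 XOR 0 XOR 1 XOR 0 = 0

0


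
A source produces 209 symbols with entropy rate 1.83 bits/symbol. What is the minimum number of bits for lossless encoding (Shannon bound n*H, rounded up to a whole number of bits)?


Minimum bits >= n * H = 209 * 1.83 = 382.47, rounded up to a whole number of bits = 383

383 bits


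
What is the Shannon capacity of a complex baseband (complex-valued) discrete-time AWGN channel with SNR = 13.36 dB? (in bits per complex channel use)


SNR_linear = 10^(13.36/10) = 21.677; C = log2(1 + SNR_linear) = log2(1 + 21.677) = 4.5032

4.5032 bits/channel use


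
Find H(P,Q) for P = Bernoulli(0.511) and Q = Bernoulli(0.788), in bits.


H(P,Q) = -p*log2(q) - (1-p)*log2(1-q). -0.511*log2(0.788) = 0.175647; -0.489*log2(0.212) = 1.094315. H(P,Q) = 0.175647 + 1.094315 = 1.27

1.27 bits


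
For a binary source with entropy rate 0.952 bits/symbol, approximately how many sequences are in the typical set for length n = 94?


log2|A_typical| = nH = 94 * 0.952 = 89.488, so |A_typical| ~ 2^89.488 = 8.681e+26

8.681e+26


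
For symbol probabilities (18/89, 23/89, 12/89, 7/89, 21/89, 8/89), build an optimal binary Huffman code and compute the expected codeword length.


Huffman construction (repeatedly merge the two least-probable nodes; each merge adds 1 bit to every symbol beneath it): 7/89 + 8/89 = 15/89; 12/89 + 15/89 = 27/89; 18/89 + 21/89 = 39/89; 23/89 + 27/89 = 50/89; 39/89 + 50/89 = 1. Resulting codeword lengths (in the order the probabilities were given): (2, 2, 3, 4, 2, 4). L_avg = sum(p_i * l_i) = 18/89*2 + 23/89*2 + 12/89*3 + 7/89*4 + 21/89*2 + 8/89*4 = 220/89 = 2.4719

2.4719 bits


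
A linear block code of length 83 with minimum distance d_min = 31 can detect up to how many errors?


Detection capability = d_min - 1 = 31 - 1 = 30

30 errors


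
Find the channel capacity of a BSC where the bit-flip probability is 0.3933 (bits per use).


H(p) = -p*log2(p) - (1-p)*log2(1-p) = -0.3933*log2(0.3933) - 0.6067*log2(0.6067) = 0.529499 + 0.437397 = 0.9669. C = 1 - H(p) = 1 - 0.9669 = 0.0331

0.0331 bits


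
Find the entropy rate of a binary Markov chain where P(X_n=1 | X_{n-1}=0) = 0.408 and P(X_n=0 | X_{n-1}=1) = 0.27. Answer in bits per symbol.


Stationary distribution: pi_0 = p10/(p01+p10) = 0.3982, pi_1 = 0.6018. Entropy rate H' = pi_0*H(p01) + pi_1*H(p10) = 0.3982*0.9754 + 0.6018*0.8415 = 0.8948

0.8948 bits/symbol


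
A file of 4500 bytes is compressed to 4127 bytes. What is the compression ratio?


Ratio = original / compressed = 4500 / 4127 = 1.0904

1.0904


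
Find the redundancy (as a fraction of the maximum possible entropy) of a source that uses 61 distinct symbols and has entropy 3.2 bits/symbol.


H_max = log2(K) = log2(61) = 5.9307 bits/symbol. Redundancy = 1 - H/H_max = 1 - 3.2/5.9307 = 1 - 0.5396 = 0.4604

0.4604


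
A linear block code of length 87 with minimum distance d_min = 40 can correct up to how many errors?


Correction capability = floor((d-1)/2) = floor((40-1)/2) = 19

19 errors


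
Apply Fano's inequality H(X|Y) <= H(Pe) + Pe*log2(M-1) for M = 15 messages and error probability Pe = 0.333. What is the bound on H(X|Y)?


H(Pe) = -Pe*log2(Pe) - (1-Pe)*log2(1-Pe) = -0.333*log2(0.333) - 0.667*log2(0.667) = 0.528273 + 0.389689 = 0.918. Pe*log2(M-1) = 0.333*log2(14) = 1.267849. Bound = H(Pe) + Pe*log2(M-1) = 0.528273 + 0.389689 + 1.267849 = 2.1858

2.1858 bits


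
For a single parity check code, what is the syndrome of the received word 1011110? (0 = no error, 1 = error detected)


Syndrome = XOR of all bits = 1 XOR 0 XOR 1 XOR 1 XOR 1 XOR 1 XOR 0 = 1

1


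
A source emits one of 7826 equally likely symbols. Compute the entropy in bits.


H = log2(n) = log2(7826) = 12.9341

12.9341 bits


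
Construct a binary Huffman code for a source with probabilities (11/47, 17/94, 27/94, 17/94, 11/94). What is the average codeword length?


Huffman construction (repeatedly merge the two least-probable nodes; each merge adds 1 bit to every symbol beneath it): 11/94 + 17/94 = 14/47; 17/94 + 11/47 = 39/94; 27/94 + 14/47 = 55/94; 39/94 + 55/94 = 1. Resulting codeword lengths (in the order the probabilities were given): (2, 3, 2, 2, 3). L_avg = sum(p_i * l_i) = 11/47*2 + 17/94*3 + 27/94*2 + 17/94*2 + 11/94*3 = 108/47 = 2.2979

2.2979 bits


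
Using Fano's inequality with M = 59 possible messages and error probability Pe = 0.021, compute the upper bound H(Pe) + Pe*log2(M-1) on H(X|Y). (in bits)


H(Pe) = -Pe*log2(Pe) - (1-Pe)*log2(1-Pe) = -0.021*log2(0.021) - 0.979*log2(0.979) = 0.117043 + 0.029976 = 0.147. Pe*log2(M-1) = 0.021*log2(58) = 0.123018. Bound = H(Pe) + Pe*log2(M-1) = 0.117043 + 0.029976 + 0.123018 = 0.27

0.27 bits


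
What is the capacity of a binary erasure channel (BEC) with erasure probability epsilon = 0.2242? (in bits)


C = 1 - epsilon = 1 - 0.2242 = 0.7758

0.7758 bits


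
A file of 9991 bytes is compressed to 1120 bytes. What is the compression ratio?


Ratio = original / compressed = 9991 / 1120 = 8.9205

8.9205


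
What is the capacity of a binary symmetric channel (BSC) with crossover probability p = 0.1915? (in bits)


H(p) = -p*log2(p) - (1-p)*log2(1-p) = -0.1915*log2(0.1915) - 0.8085*log2(0.8085) = 0.456648 + 0.247951 = 0.7046. C = 1 - H(p) = 1 - 0.7046 = 0.2954

0.2954 bits


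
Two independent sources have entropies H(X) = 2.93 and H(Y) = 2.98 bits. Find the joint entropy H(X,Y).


For independent variables, H(X,Y) = H(X) + H(Y) = 2.93 + 2.98 = 5.91

5.91 bits


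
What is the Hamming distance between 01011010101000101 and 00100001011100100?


Count differing positions: . ^ ^ ^ ^ . ^ ^ ^ ^ . ^ . . . . ^ = 10 differences

10


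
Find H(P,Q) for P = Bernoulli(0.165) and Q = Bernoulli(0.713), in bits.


H(P,Q) = -p*log2(q) - (1-p)*log2(1-q). -0.165*log2(0.713) = 0.080524; -0.835*log2(0.287) = 1.503733. H(P,Q) = 0.080524 + 1.503733 = 1.5843

1.5843 bits


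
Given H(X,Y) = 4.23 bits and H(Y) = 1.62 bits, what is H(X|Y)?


H(X|Y) = H(X,Y) - H(Y) = 4.23 - 1.62 = 2.61

2.61 bits


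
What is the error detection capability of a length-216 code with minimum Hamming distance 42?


Detection capability = d_min - 1 = 42 - 1 = 41

41 errors


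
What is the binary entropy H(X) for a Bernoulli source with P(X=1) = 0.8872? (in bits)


H = -p*log2(p) - (1-p)*log2(1-p). -0.8872*log2(0.8872) = 0.153192; -0.1128*log2(0.1128) = 0.355113. H = 0.153192 + 0.355113 = 0.5083

0.5083 bits


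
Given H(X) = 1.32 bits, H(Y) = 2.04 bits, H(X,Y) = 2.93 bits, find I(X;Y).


I(X;Y) = H(X) + H(Y) - H(X,Y) = 1.32 + 2.04 - 2.93 = 0.43

0.43 bits


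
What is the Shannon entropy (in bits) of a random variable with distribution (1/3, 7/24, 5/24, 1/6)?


H = -sum(p_i * log2(p_i)). Terms: -(1/3)*log2(1/3) = 0.528321; -(7/24)*log2(7/24) = 0.518469; -(5/24)*log2(5/24) = 0.471466; -(1/6)*log2(1/6) = 0.430827. H = 0.528321 + 0.518469 + 0.471466 + 0.430827 = 1.9491

1.9491 bits


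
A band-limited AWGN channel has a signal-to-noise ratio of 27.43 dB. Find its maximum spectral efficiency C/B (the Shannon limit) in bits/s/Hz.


SNR_linear = 10^(27.43/10) = 553.3501; C/B = log2(1 + SNR_linear) = log2(1 + 553.3501) = 9.1147

9.1147 bits/s/Hz


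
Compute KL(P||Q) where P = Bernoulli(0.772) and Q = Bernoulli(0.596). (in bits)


KL = p*log2(p/q) + (1-p)*log2((1-p)/(1-q)) = 0.772*log2(0.772/0.596) + 0.228*log2(0.228/0.404) = 0.1

0.1 bits


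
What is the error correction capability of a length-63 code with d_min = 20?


Correction capability = floor((d-1)/2) = floor((20-1)/2) = 9

9 errors


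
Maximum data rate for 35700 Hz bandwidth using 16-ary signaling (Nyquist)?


Rate = 2 * B * log2(M) = 2 * 35700 * 4.0 = 285600.0

285600.0 bps


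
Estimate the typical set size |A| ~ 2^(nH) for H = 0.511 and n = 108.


log2|A_typical| = nH = 108 * 0.511 = 55.188, so |A_typical| ~ 2^55.188 = 4.104e+16

4.104e+16


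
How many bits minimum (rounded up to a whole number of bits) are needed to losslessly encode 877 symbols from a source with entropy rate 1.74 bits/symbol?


Minimum bits >= n * H = 877 * 1.74 = 1525.98, rounded up to a whole number of bits = 1526

1526 bits


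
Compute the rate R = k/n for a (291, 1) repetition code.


Rate = k/n = 1/291

1/291


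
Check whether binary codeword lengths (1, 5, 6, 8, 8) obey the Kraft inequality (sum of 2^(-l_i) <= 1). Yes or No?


Kraft sum = sum(2^(-l_i)) = 0.5547, need <= 1. Result: satisfied (a binary prefix-free code with these lengths exists)

Yes


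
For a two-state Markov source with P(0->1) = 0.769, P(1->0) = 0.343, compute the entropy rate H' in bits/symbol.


Stationary distribution: pi_0 = p10/(p01+p10) = 0.3085, pi_1 = 0.6915. Entropy rate H' = pi_0*H(p01) + pi_1*H(p10) = 0.3085*0.7798 + 0.6915*0.9277 = 0.882

0.882 bits/symbol


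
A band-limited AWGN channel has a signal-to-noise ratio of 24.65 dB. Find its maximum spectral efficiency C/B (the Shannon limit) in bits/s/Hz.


SNR_linear = 10^(24.65/10) = 291.7427; C/B = log2(1 + SNR_linear) = log2(1 + 291.7427) = 8.1935

8.1935 bits/s/Hz


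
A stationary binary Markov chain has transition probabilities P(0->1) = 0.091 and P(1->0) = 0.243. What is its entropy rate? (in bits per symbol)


Stationary distribution: pi_0 = p10/(p01+p10) = 0.7275, pi_1 = 0.2725. Entropy rate H' = pi_0*H(p01) + pi_1*H(p10) = 0.7275*0.4398 + 0.2725*0.8 = 0.5379

0.5379 bits/symbol


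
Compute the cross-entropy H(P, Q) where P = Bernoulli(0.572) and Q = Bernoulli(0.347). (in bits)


H(P,Q) = -p*log2(q) - (1-p)*log2(1-q). -0.572*log2(0.347) = 0.873440; -0.428*log2(0.653) = 0.263154. H(P,Q) = 0.873440 + 0.263154 = 1.1366

1.1366 bits


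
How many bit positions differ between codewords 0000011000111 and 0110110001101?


Count differing positions: . ^ ^ . ^ . ^ . . ^ . ^ . = 6 differences

6


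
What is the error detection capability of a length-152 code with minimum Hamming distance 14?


Detection capability = d_min - 1 = 14 - 1 = 13

13 errors


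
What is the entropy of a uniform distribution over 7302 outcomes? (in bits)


H = log2(n) = log2(7302) = 12.8341

12.8341 bits


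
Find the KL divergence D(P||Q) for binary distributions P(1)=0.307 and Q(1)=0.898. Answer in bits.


KL = p*log2(p/q) + (1-p)*log2((1-p)/(1-q)) = 0.307*log2(0.307/0.898) + 0.693*log2(0.693/0.102) = 1.4403

1.4403 bits


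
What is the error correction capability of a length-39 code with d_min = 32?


Correction capability = floor((d-1)/2) = floor((32-1)/2) = 15

15 errors


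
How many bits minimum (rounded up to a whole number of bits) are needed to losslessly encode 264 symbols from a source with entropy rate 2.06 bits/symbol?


Minimum bits >= n * H = 264 * 2.06 = 543.84, rounded up to a whole number of bits = 544

544 bits


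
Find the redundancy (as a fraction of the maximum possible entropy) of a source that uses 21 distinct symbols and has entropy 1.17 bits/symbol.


H_max = log2(K) = log2(21) = 4.3923 bits/symbol. Redundancy = 1 - H/H_max = 1 - 1.17/4.3923 = 1 - 0.2664 = 0.7336

0.7336


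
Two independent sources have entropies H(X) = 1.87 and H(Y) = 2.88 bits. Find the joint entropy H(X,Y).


For independent variables, H(X,Y) = H(X) + H(Y) = 1.87 + 2.88 = 4.75

4.75 bits


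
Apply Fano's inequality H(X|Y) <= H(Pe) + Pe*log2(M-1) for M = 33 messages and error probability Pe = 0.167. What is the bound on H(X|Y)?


H(Pe) = -Pe*log2(Pe) - (1-Pe)*log2(1-Pe) = -0.167*log2(0.167) - 0.833*log2(0.833) = 0.431207 + 0.219588 = 0.6508. Pe*log2(M-1) = 0.167*log2(32) = 0.835000. Bound = H(Pe) + Pe*log2(M-1) = 0.431207 + 0.219588 + 0.835000 = 1.4858

1.4858 bits


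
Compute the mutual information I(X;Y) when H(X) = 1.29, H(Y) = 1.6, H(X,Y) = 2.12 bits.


I(X;Y) = H(X) + H(Y) - H(X,Y) = 1.29 + 1.6 - 2.12 = 0.77

0.77 bits


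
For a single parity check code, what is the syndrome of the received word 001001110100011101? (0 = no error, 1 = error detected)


Syndrome = XOR of all bits = 0 XOR 0 XOR 1 XOR 0 XOR 0 XOR 1 XOR 1 XOR 1 XOR 0 XOR 1 XOR 0 XOR 0 XOR 0 XOR 1 XOR 1 XOR 1 XOR 0 XOR 1 = 1

1


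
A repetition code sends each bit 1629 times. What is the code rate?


Rate = k/n = 1/1629

1/1629


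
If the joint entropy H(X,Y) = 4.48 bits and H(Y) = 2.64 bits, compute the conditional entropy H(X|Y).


H(X|Y) = H(X,Y) - H(Y) = 4.48 - 2.64 = 1.84

1.84 bits


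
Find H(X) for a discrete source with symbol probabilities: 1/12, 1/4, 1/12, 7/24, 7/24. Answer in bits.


H = -sum(p_i * log2(p_i)). Terms: -(1/12)*log2(1/12) = 0.298747; -(1/4)*log2(1/4) = 0.500000; -(1/12)*log2(1/12) = 0.298747; -(7/24)*log2(7/24) = 0.518469; -(7/24)*log2(7/24) = 0.518469. H = 0.298747 + 0.500000 + 0.298747 + 0.518469 + 0.518469 = 2.1344

2.1344 bits


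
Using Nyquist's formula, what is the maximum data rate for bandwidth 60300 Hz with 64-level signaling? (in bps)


Rate = 2 * B * log2(M) = 2 * 60300 * 6.0 = 723600.0

723600.0 bps


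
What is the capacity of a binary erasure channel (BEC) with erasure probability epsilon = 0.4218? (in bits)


C = 1 - epsilon = 1 - 0.4218 = 0.5782

0.5782 bits


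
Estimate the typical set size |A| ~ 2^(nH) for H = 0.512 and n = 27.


log2|A_typical| = nH = 27 * 0.512 = 13.824, so |A_typical| ~ 2^13.824 = 1.450e+04

1.450e+04


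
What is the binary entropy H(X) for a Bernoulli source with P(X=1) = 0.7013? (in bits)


H = -p*log2(p) - (1-p)*log2(1-p). -0.7013*log2(0.7013) = 0.358993; -0.2987*log2(0.2987) = 0.520703. H = 0.358993 + 0.520703 = 0.8797

0.8797 bits


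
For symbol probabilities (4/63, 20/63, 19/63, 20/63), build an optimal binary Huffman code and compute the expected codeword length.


Huffman construction (repeatedly merge the two least-probable nodes; each merge adds 1 bit to every symbol beneath it): 4/63 + 19/63 = 23/63; 20/63 + 20/63 = 40/63; 23/63 + 40/63 = 1. Resulting codeword lengths (in the order the probabilities were given): (2, 2, 2, 2). L_avg = sum(p_i * l_i) = 4/63*2 + 20/63*2 + 19/63*2 + 20/63*2 = 2

2.0 bits


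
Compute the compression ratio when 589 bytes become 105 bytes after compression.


Ratio = original / compressed = 589 / 105 = 5.6095

5.6095


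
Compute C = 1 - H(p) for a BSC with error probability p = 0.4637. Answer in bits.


H(p) = -p*log2(p) - (1-p)*log2(1-p) = -0.4637*log2(0.4637) - 0.5363*log2(0.5363) = 0.514121 + 0.482074 = 0.9962. C = 1 - H(p) = 1 - 0.9962 = 0.0038

0.0038 bits


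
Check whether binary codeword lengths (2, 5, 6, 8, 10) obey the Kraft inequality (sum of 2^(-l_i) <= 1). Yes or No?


Kraft sum = sum(2^(-l_i)) = 0.3018, need <= 1. Result: satisfied (a binary prefix-free code with these lengths exists)

Yes


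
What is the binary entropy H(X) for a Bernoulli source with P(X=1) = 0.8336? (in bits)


H = -p*log2(p) - (1-p)*log2(1-p). -0.8336*log2(0.8336) = 0.218881; -0.1664*log2(0.1664) = 0.430522. H = 0.218881 + 0.430522 = 0.6494

0.6494 bits


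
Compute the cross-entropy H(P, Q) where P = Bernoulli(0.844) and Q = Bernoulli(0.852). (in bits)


H(P,Q) = -p*log2(q) - (1-p)*log2(1-q). -0.844*log2(0.852) = 0.195027; -0.156*log2(0.148) = 0.429988. H(P,Q) = 0.195027 + 0.429988 = 0.625

0.625 bits


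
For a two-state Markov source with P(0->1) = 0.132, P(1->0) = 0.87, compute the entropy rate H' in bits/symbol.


Stationary distribution: pi_0 = p10/(p01+p10) = 0.8683, pi_1 = 0.1317. Entropy rate H' = pi_0*H(p01) + pi_1*H(p10) = 0.8683*0.5629 + 0.1317*0.5574 = 0.5622

0.5622 bits/symbol


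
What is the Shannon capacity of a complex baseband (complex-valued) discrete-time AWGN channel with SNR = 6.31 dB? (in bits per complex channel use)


SNR_linear = 10^(6.31/10) = 4.2756; C = log2(1 + SNR_linear) = log2(1 + 4.2756) = 2.3993

2.3993 bits/channel use


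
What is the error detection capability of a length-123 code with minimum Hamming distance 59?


Detection capability = d_min - 1 = 59 - 1 = 58

58 errors


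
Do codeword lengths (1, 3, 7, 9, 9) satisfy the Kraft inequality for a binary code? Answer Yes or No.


Kraft sum = sum(2^(-l_i)) = 0.6367, need <= 1. Result: satisfied (a binary prefix-free code with these lengths exists)

Yes


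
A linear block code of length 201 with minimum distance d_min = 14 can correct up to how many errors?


Correction capability = floor((d-1)/2) = floor((14-1)/2) = 6

6 errors


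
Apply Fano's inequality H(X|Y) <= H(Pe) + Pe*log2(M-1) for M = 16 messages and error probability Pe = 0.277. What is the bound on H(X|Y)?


H(Pe) = -Pe*log2(Pe) - (1-Pe)*log2(1-Pe) = -0.277*log2(0.277) - 0.723*log2(0.723) = 0.513016 + 0.338315 = 0.8513. Pe*log2(M-1) = 0.277*log2(15) = 1.082209. Bound = H(Pe) + Pe*log2(M-1) = 0.513016 + 0.338315 + 1.082209 = 1.9335

1.9335 bits


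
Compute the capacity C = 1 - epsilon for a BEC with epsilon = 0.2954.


C = 1 - epsilon = 1 - 0.2954 = 0.7046

0.7046 bits


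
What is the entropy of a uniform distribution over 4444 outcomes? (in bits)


H = log2(n) = log2(4444) = 12.1176

12.1176 bits


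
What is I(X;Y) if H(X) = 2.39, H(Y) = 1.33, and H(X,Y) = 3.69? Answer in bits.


I(X;Y) = H(X) + H(Y) - H(X,Y) = 2.39 + 1.33 - 3.69 = 0.03

0.03 bits


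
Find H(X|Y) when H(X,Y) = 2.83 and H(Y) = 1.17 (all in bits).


H(X|Y) = H(X,Y) - H(Y) = 2.83 - 1.17 = 1.66

1.66 bits


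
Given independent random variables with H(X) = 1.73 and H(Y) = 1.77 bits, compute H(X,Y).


For independent variables, H(X,Y) = H(X) + H(Y) = 1.73 + 1.77 = 3.5

3.5 bits


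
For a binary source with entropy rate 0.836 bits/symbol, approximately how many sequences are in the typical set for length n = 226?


log2|A_typical| = nH = 226 * 0.836 = 188.936, so |A_typical| ~ 2^188.936 = 7.506e+56

7.506e+56


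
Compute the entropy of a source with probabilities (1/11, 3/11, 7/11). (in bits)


H = -sum(p_i * log2(p_i)). Terms: -(1/11)*log2(1/11) = 0.314494; -(3/11)*log2(3/11) = 0.511219; -(7/11)*log2(7/11) = 0.414958. H = 0.314494 + 0.511219 + 0.414958 = 1.2407

1.2407 bits


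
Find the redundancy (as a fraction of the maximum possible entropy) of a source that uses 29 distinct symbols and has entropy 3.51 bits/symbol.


H_max = log2(K) = log2(29) = 4.858 bits/symbol. Redundancy = 1 - H/H_max = 1 - 3.51/4.858 = 1 - 0.7225 = 0.2775

0.2775


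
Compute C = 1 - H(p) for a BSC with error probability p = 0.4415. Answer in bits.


H(p) = -p*log2(p) - (1-p)*log2(1-p) = -0.4415*log2(0.4415) - 0.5585*log2(0.5585) = 0.520756 + 0.469347 = 0.9901. C = 1 - H(p) = 1 - 0.9901 = 0.0099

0.0099 bits


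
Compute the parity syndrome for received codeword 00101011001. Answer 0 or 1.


Syndrome = XOR of all bits = 0 XOR 0 XOR 1 XOR 0 XOR 1 XOR 0 XOR 1 XOR 1 XOR 0 XOR 0 XOR 1 = 1

1


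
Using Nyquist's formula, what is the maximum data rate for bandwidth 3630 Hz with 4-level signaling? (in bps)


Rate = 2 * B * log2(M) = 2 * 3630 * 2.0 = 14520.0

14520.0 bps


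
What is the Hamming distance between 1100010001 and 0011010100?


Count differing positions: ^ ^ ^ ^ . . . ^ . ^ = 6 differences

6


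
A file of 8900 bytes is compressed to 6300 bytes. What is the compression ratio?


Ratio = original / compressed = 8900 / 6300 = 1.4127

1.4127


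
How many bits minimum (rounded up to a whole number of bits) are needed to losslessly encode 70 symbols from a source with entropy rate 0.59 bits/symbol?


Minimum bits >= n * H = 70 * 0.59 = 41.3, rounded up to a whole number of bits = 42

42 bits


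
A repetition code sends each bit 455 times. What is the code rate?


Rate = k/n = 1/455

1/455


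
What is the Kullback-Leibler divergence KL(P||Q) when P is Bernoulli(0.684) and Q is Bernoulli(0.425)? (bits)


KL = p*log2(p/q) + (1-p)*log2((1-p)/(1-q)) = 0.684*log2(0.684/0.425) + 0.316*log2(0.316/0.575) = 0.1967

0.1967 bits


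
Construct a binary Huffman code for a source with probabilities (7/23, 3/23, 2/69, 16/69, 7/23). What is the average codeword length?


Huffman construction (repeatedly merge the two least-probable nodes; each merge adds 1 bit to every symbol beneath it): 2/69 + 3/23 = 11/69; 11/69 + 16/69 = 9/23; 7/23 + 7/23 = 14/23; 9/23 + 14/23 = 1. Resulting codeword lengths (in the order the probabilities were given): (2, 3, 3, 2, 2). L_avg = sum(p_i * l_i) = 7/23*2 + 3/23*3 + 2/69*3 + 16/69*2 + 7/23*2 = 149/69 = 2.1594

2.1594 bits


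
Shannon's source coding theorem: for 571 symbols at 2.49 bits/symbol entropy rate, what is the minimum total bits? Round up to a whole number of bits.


Minimum bits >= n * H = 571 * 2.49 = 1421.79, rounded up to a whole number of bits = 1422

1422 bits


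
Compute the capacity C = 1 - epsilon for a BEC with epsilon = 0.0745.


C = 1 - epsilon = 1 - 0.0745 = 0.9255

0.9255 bits


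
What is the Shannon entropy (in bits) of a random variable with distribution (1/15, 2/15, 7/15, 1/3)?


H = -sum(p_i * log2(p_i)). Terms: -(1/15)*log2(1/15) = 0.260459; -(2/15)*log2(2/15) = 0.387585; -(7/15)*log2(7/15) = 0.513117; -(1/3)*log2(1/3) = 0.528321. H = 0.260459 + 0.387585 + 0.513117 + 0.528321 = 1.6895

1.6895 bits


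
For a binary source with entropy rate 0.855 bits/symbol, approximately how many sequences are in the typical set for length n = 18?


log2|A_typical| = nH = 18 * 0.855 = 15.39, so |A_typical| ~ 2^15.39 = 4.294e+04

4.294e+04


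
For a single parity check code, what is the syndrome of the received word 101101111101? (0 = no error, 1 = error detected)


Syndrome = XOR of all bits = 1 XOR 0 XOR 1 XOR 1 XOR 0 XOR 1 XOR 1 XOR 1 XOR 1 XOR 1 XOR 0 XOR 1 = 1

1


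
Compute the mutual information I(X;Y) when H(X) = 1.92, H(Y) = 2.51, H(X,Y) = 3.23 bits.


I(X;Y) = H(X) + H(Y) - H(X,Y) = 1.92 + 2.51 - 3.23 = 1.2

1.2 bits


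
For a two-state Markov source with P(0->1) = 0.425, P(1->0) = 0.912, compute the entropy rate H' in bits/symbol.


Stationary distribution: pi_0 = p10/(p01+p10) = 0.6821, pi_1 = 0.3179. Entropy rate H' = pi_0*H(p01) + pi_1*H(p10) = 0.6821*0.9837 + 0.3179*0.4298 = 0.8076

0.8076 bits/symbol


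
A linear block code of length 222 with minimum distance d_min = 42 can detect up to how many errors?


Detection capability = d_min - 1 = 42 - 1 = 41

41 errors


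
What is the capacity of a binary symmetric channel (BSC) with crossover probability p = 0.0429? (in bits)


H(p) = -p*log2(p) - (1-p)*log2(1-p) = -0.0429*log2(0.0429) - 0.9571*log2(0.9571) = 0.194889 + 0.060545 = 0.2554. C = 1 - H(p) = 1 - 0.2554 = 0.7446

0.7446 bits


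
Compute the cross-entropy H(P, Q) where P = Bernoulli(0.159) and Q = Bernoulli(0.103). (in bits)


H(P,Q) = -p*log2(q) - (1-p)*log2(1-q). -0.159*log2(0.103) = 0.521406; -0.841*log2(0.897) = 0.131886. H(P,Q) = 0.521406 + 0.131886 = 0.6533

0.6533 bits


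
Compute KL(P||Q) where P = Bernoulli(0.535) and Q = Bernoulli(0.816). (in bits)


KL = p*log2(p/q) + (1-p)*log2((1-p)/(1-q)) = 0.535*log2(0.535/0.816) + 0.465*log2(0.465/0.184) = 0.2961

0.2961 bits


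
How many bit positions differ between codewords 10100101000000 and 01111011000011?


Count differing positions: ^ ^ . ^ ^ ^ ^ . . . . . ^ ^ = 8 differences

8


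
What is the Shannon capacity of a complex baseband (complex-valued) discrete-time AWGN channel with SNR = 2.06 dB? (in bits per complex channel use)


SNR_linear = 10^(2.06/10) = 1.6069; C = log2(1 + SNR_linear) = log2(1 + 1.6069) = 1.3824

1.3824 bits/channel use


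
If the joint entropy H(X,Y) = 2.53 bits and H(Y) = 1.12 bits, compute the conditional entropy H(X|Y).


H(X|Y) = H(X,Y) - H(Y) = 2.53 - 1.12 = 1.41

1.41 bits


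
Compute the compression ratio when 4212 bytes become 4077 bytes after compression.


Ratio = original / compressed = 4212 / 4077 = 1.0331

1.0331


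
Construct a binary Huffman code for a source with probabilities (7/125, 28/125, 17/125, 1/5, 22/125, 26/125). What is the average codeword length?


Huffman construction (repeatedly merge the two least-probable nodes; each merge adds 1 bit to every symbol beneath it): 7/125 + 17/125 = 24/125; 22/125 + 24/125 = 46/125; 1/5 + 26/125 = 51/125; 28/125 + 46/125 = 74/125; 51/125 + 74/125 = 1. Resulting codeword lengths (in the order the probabilities were given): (4, 2, 4, 2, 3, 2). L_avg = sum(p_i * l_i) = 7/125*4 + 28/125*2 + 17/125*4 + 1/5*2 + 22/125*3 + 26/125*2 = 64/25 = 2.56

2.56 bits


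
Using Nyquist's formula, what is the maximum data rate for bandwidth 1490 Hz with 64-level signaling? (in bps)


Rate = 2 * B * log2(M) = 2 * 1490 * 6.0 = 17880.0

17880.0 bps


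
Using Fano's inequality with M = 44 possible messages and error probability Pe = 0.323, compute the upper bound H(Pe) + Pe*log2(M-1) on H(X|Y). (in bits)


H(Pe) = -Pe*log2(Pe) - (1-Pe)*log2(1-Pe) = -0.323*log2(0.323) - 0.677*log2(0.677) = 0.526617 + 0.380997 = 0.9076. Pe*log2(M-1) = 0.323*log2(43) = 1.752684. Bound = H(Pe) + Pe*log2(M-1) = 0.526617 + 0.380997 + 1.752684 = 2.6603

2.6603 bits


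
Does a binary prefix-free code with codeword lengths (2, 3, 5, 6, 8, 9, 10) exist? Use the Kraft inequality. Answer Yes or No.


Kraft sum = sum(2^(-l_i)) = 0.4287, need <= 1. Result: satisfied (a binary prefix-free code with these lengths exists)

Yes


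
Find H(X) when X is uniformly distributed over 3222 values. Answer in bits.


H = log2(n) = log2(3222) = 11.6537

11.6537 bits


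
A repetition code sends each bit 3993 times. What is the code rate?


Rate = k/n = 1/3993

1/3993


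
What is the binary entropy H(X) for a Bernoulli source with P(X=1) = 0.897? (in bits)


H = -p*log2(p) - (1-p)*log2(1-p). -0.897*log2(0.897) = 0.140668; -0.103*log2(0.103) = 0.337766. H = 0.140668 + 0.337766 = 0.4784

0.4784 bits


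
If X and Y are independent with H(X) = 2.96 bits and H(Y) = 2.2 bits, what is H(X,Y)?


For independent variables, H(X,Y) = H(X) + H(Y) = 2.96 + 2.2 = 5.16

5.16 bits


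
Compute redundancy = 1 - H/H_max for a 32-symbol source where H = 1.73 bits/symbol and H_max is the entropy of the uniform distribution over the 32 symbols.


H_max = log2(K) = log2(32) = 5.0 bits/symbol. Redundancy = 1 - H/H_max = 1 - 1.73/5.0 = 1 - 0.346 = 0.654

0.654


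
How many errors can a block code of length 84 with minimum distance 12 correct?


Correction capability = floor((d-1)/2) = floor((12-1)/2) = 5

5 errors


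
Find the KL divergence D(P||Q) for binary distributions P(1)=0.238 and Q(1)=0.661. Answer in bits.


KL = p*log2(p/q) + (1-p)*log2((1-p)/(1-q)) = 0.238*log2(0.238/0.661) + 0.762*log2(0.762/0.339) = 0.5397

0.5397 bits


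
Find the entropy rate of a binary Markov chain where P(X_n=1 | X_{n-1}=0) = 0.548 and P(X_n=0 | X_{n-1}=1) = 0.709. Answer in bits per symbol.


Stationary distribution: pi_0 = p10/(p01+p10) = 0.564, pi_1 = 0.436. Entropy rate H' = pi_0*H(p01) + pi_1*H(p10) = 0.564*0.9933 + 0.436*0.87 = 0.9396

0.9396 bits/symbol


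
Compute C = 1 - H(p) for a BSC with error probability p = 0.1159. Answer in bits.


H(p) = -p*log2(p) - (1-p)*log2(1-p) = -0.1159*log2(0.1159) - 0.8841*log2(0.8841) = 0.360339 + 0.157121 = 0.5175. C = 1 - H(p) = 1 - 0.5175 = 0.4825

0.4825 bits


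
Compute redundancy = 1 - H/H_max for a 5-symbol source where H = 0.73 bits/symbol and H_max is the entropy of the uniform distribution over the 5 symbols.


H_max = log2(K) = log2(5) = 2.3219 bits/symbol. Redundancy = 1 - H/H_max = 1 - 0.73/2.3219 = 1 - 0.3144 = 0.6856

0.6856


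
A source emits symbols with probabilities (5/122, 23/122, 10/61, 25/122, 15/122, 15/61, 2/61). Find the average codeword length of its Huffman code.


Huffman construction (repeatedly merge the two least-probable nodes; each merge adds 1 bit to every symbol beneath it): 2/61 + 5/122 = 9/122; 9/122 + 15/122 = 12/61; 10/61 + 23/122 = 43/122; 12/61 + 25/122 = 49/122; 15/61 + 43/122 = 73/122; 49/122 + 73/122 = 1. Resulting codeword lengths (in the order the probabilities were given): (4, 3, 3, 2, 3, 2, 4). L_avg = sum(p_i * l_i) = 5/122*4 + 23/122*3 + 10/61*3 + 25/122*2 + 15/122*3 + 15/61*2 + 2/61*4 = 160/61 = 2.623

2.623 bits


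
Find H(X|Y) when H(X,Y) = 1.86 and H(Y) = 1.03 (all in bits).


H(X|Y) = H(X,Y) - H(Y) = 1.86 - 1.03 = 0.83

0.83 bits


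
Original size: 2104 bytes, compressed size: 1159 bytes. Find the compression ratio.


Ratio = original / compressed = 2104 / 1159 = 1.8154

1.8154


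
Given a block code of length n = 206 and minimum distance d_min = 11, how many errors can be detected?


Detection capability = d_min - 1 = 11 - 1 = 10

10 errors


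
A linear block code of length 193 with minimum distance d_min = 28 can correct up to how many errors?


Correction capability = floor((d-1)/2) = floor((28-1)/2) = 13

13 errors


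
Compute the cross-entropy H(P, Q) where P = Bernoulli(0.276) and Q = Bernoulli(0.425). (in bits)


H(P,Q) = -p*log2(q) - (1-p)*log2(1-q). -0.276*log2(0.425) = 0.340712; -0.724*log2(0.575) = 0.578017. H(P,Q) = 0.340712 + 0.578017 = 0.9187

0.9187 bits


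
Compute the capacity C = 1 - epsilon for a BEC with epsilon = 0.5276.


C = 1 - epsilon = 1 - 0.5276 = 0.4724

0.4724 bits


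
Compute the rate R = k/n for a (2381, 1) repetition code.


Rate = k/n = 1/2381

1/2381


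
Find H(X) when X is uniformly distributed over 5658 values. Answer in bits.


H = log2(n) = log2(5658) = 12.4661

12.4661 bits


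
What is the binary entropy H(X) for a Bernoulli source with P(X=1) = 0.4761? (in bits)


H = -p*log2(p) - (1-p)*log2(1-p). -0.4761*log2(0.4761) = 0.509743; -0.5239*log2(0.5239) = 0.488608. H = 0.509743 + 0.488608 = 0.9984

0.9984 bits


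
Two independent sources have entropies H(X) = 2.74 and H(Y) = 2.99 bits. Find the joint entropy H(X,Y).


For independent variables, H(X,Y) = H(X) + H(Y) = 2.74 + 2.99 = 5.73

5.73 bits


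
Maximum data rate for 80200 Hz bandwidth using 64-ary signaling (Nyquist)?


Rate = 2 * B * log2(M) = 2 * 80200 * 6.0 = 962400.0

962400.0 bps


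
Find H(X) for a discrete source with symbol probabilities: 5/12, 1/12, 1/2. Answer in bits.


H = -sum(p_i * log2(p_i)). Terms: -(5/12)*log2(5/12) = 0.526264; -(1/12)*log2(1/12) = 0.298747; -(1/2)*log2(1/2) = 0.500000. H = 0.526264 + 0.298747 + 0.500000 = 1.325

1.325 bits


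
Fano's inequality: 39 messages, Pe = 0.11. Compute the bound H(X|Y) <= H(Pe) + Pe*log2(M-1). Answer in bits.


H(Pe) = -Pe*log2(Pe) - (1-Pe)*log2(1-Pe) = -0.11*log2(0.11) - 0.89*log2(0.89) = 0.350287 + 0.149629 = 0.4999. Pe*log2(M-1) = 0.11*log2(38) = 0.577272. Bound = H(Pe) + Pe*log2(M-1) = 0.350287 + 0.149629 + 0.577272 = 1.0772

1.0772 bits


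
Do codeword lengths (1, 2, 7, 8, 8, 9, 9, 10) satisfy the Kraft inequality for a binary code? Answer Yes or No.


Kraft sum = sum(2^(-l_i)) = 0.7705, need <= 1. Result: satisfied (a binary prefix-free code with these lengths exists)

Yes


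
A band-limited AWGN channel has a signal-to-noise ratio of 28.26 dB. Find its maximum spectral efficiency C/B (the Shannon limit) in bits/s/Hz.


SNR_linear = 10^(28.26/10) = 669.8846; C/B = log2(1 + SNR_linear) = log2(1 + 669.8846) = 9.3899

9.3899 bits/s/Hz


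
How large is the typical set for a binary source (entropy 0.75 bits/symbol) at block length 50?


log2|A_typical| = nH = 50 * 0.75 = 37.5, so |A_typical| ~ 2^37.5 = 1.944e+11

1.944e+11


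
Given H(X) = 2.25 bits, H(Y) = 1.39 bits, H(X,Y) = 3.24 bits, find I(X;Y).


I(X;Y) = H(X) + H(Y) - H(X,Y) = 2.25 + 1.39 - 3.24 = 0.4

0.4 bits


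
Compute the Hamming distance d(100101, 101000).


Count differing positions: . . ^ ^ . ^ = 3 differences

3


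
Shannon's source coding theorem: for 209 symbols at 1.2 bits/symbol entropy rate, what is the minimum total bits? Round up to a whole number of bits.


Minimum bits >= n * H = 209 * 1.2 = 250.8, rounded up to a whole number of bits = 251

251 bits


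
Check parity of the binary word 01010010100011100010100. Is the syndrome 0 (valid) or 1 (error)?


Syndrome = XOR of all bits = 0 XOR 1 XOR 0 XOR 1 XOR 0 XOR 0 XOR 1 XOR 0 XOR 1 XOR 0 XOR 0 XOR 0 XOR 1 XOR 1 XOR 1 XOR 0 XOR 0 XOR 0 XOR 1 XOR 0 XOR 1 XOR 0 XOR 0 = 1

1


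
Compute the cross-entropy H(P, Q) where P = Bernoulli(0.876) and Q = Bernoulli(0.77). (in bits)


H(P,Q) = -p*log2(q) - (1-p)*log2(1-q). -0.876*log2(0.77) = 0.330313; -0.124*log2(0.23) = 0.262916. H(P,Q) = 0.330313 + 0.262916 = 0.5932

0.5932 bits


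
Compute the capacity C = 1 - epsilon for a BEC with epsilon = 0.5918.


C = 1 - epsilon = 1 - 0.5918 = 0.4082

0.4082 bits


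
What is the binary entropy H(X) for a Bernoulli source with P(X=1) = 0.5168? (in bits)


H = -p*log2(p) - (1-p)*log2(1-p). -0.5168*log2(0.5168) = 0.492160; -0.4832*log2(0.4832) = 0.507025. H = 0.492160 + 0.507025 = 0.9992

0.9992 bits


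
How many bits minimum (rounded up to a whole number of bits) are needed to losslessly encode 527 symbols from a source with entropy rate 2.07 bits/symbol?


Minimum bits >= n * H = 527 * 2.07 = 1090.89, rounded up to a whole number of bits = 1091

1091 bits


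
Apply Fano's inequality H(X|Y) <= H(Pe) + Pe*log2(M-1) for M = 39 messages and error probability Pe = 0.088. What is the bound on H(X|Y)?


H(Pe) = -Pe*log2(Pe) - (1-Pe)*log2(1-Pe) = -0.088*log2(0.088) - 0.912*log2(0.912) = 0.308559 + 0.121200 = 0.4298. Pe*log2(M-1) = 0.088*log2(38) = 0.461818. Bound = H(Pe) + Pe*log2(M-1) = 0.308559 + 0.121200 + 0.461818 = 0.8916

0.8916 bits


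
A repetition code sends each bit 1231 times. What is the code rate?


Rate = k/n = 1/1231

1/1231


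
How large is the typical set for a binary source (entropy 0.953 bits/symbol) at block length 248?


log2|A_typical| = nH = 248 * 0.953 = 236.344, so |A_typical| ~ 2^236.344 = 1.402e+71

1.402e+71


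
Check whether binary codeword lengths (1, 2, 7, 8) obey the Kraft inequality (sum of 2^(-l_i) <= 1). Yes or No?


Kraft sum = sum(2^(-l_i)) = 0.7617, need <= 1. Result: satisfied (a binary prefix-free code with these lengths exists)

Yes


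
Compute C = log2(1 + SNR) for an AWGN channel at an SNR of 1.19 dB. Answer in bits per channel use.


SNR_linear = 10^(1.19/10) = 1.3152; C = log2(1 + SNR_linear) = log2(1 + 1.3152) = 1.2112

1.2112 bits/channel use


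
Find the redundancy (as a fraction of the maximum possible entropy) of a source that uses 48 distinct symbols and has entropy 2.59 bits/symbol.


H_max = log2(K) = log2(48) = 5.585 bits/symbol. Redundancy = 1 - H/H_max = 1 - 2.59/5.585 = 1 - 0.4637 = 0.5363

0.5363


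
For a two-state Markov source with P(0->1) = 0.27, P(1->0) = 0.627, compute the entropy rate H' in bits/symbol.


Stationary distribution: pi_0 = p10/(p01+p10) = 0.699, pi_1 = 0.301. Entropy rate H' = pi_0*H(p01) + pi_1*H(p10) = 0.699*0.8415 + 0.301*0.9529 = 0.875

0.875 bits/symbol


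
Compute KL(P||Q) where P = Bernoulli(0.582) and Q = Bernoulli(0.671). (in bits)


KL = p*log2(p/q) + (1-p)*log2((1-p)/(1-q)) = 0.582*log2(0.582/0.671) + 0.418*log2(0.418/0.329) = 0.0249

0.0249 bits


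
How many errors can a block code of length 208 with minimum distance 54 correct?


Correction capability = floor((d-1)/2) = floor((54-1)/2) = 26

26 errors


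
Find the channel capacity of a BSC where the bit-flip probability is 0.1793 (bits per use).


H(p) = -p*log2(p) - (1-p)*log2(1-p) = -0.1793*log2(0.1793) - 0.8207*log2(0.8207) = 0.444584 + 0.233960 = 0.6785. C = 1 - H(p) = 1 - 0.6785 = 0.3215

0.3215 bits


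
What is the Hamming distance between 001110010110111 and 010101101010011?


Count differing positions: . ^ ^ . ^ ^ ^ ^ ^ ^ . . ^ . . = 9 differences

9


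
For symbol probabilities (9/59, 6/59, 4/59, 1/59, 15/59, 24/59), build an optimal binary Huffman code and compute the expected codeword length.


Huffman construction (repeatedly merge the two least-probable nodes; each merge adds 1 bit to every symbol beneath it): 1/59 + 4/59 = 5/59; 5/59 + 6/59 = 11/59; 9/59 + 11/59 = 20/59; 15/59 + 20/59 = 35/59; 24/59 + 35/59 = 1. Resulting codeword lengths (in the order the probabilities were given): (3, 4, 5, 5, 2, 1). L_avg = sum(p_i * l_i) = 9/59*3 + 6/59*4 + 4/59*5 + 1/59*5 + 15/59*2 + 24/59*1 = 130/59 = 2.2034

2.2034 bits


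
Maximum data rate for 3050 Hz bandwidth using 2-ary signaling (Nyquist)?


Rate = 2 * B * log2(M) = 2 * 3050 * 1.0 = 6100.0

6100.0 bps


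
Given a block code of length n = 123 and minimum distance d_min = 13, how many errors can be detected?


Detection capability = d_min - 1 = 13 - 1 = 12

12 errors
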